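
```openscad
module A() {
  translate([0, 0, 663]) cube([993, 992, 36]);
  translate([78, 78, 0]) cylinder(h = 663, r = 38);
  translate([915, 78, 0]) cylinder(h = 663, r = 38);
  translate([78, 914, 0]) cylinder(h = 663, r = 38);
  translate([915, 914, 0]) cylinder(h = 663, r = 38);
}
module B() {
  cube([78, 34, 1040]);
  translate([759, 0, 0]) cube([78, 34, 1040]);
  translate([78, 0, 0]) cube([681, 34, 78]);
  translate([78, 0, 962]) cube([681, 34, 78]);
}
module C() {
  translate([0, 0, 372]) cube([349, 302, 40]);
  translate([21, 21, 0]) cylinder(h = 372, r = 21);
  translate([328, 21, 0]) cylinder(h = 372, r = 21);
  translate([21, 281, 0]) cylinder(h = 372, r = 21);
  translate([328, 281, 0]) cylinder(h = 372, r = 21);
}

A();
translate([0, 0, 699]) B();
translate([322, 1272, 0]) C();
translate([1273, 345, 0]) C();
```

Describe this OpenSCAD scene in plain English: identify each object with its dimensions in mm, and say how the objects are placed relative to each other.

A is a table: top 993 mm (x) × 992 mm (y), 36 mm thick, upper face at z = 699 mm, on four round legs of 76 mm diameter, each leg's bounding box inset 40 mm from the nearest pair of top edges, running from z = 0 to the bottom of the top.

B is a rectangular picture frame lying in the x–z plane (depth along y). The opening is 681 mm wide (x) by 884 mm tall (z), surrounded by a border 78 mm wide on all four sides. The frame is 34 mm deep and is made of two full-height vertical stiles with two horizontal rails fitted between them.

C is a four-legged stool. The seat is a 349×302×40 mm slab whose top surface is at z = 412 mm; four round legs, each 42 mm in diameter, run from the floor (z = 0) to the underside of the seat, each leg's axis is inset half a diameter from the nearest pair of seat edges (so the leg's bounding box is flush with the corner).

The picture frame is on top of the table. Two stools sit around the table at the +y, +x sides.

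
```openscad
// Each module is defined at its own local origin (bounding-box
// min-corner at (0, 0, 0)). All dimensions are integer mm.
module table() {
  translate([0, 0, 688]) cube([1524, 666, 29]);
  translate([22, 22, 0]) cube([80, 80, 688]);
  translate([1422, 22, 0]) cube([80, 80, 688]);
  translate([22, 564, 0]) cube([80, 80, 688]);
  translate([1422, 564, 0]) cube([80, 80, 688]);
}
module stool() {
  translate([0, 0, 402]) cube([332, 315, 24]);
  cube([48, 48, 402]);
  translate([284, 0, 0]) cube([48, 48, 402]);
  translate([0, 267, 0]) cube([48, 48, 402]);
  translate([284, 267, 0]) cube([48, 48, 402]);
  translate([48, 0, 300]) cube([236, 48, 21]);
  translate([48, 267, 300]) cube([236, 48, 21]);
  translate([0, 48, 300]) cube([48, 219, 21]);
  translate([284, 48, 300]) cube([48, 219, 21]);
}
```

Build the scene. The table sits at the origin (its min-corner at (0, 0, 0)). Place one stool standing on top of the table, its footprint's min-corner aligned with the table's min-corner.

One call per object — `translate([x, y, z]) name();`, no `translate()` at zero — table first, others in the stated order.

table();
translate([0, 0, 717]) stool();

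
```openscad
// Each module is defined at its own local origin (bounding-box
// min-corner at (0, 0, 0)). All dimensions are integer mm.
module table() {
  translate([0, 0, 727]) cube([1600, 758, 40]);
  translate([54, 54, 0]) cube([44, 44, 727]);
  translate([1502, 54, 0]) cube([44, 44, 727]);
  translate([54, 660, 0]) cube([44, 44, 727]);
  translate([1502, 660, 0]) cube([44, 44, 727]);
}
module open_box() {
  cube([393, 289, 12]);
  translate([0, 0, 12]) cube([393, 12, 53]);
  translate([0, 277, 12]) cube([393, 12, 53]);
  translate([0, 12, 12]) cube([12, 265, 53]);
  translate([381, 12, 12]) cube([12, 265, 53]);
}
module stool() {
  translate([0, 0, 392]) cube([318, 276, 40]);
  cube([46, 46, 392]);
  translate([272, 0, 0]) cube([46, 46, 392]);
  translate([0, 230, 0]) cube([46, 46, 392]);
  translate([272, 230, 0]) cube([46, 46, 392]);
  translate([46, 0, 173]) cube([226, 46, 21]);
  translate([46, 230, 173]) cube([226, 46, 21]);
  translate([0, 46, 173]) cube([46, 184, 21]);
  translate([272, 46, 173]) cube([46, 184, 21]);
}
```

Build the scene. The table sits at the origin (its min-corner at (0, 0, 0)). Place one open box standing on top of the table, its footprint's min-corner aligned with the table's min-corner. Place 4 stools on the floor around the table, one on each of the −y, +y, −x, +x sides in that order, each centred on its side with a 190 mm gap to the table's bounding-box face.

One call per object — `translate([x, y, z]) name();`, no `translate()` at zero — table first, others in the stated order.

table();
translate([0, 0, 767]) open_box();
translate([641, -466, 0]) stool();
translate([641, 948, 0]) stool();
translate([-508, 241, 0]) stool();
translate([1790, 241, 0]) stool();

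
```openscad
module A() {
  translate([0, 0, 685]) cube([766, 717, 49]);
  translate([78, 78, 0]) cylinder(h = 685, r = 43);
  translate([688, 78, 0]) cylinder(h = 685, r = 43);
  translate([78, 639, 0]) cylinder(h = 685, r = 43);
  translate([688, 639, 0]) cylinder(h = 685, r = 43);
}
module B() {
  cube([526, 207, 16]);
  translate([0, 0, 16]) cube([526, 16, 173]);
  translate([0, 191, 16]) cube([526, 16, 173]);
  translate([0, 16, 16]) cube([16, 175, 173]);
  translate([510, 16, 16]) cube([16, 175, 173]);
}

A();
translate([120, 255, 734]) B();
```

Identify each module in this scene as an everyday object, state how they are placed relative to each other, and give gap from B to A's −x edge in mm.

The open box's min-x is at 120; the table's min-x is 0; gap = 120 mm.

A is a table. B is an open box. The open box is on top of the table, centred. The gap from the open box to the table's −x edge is 120 mm.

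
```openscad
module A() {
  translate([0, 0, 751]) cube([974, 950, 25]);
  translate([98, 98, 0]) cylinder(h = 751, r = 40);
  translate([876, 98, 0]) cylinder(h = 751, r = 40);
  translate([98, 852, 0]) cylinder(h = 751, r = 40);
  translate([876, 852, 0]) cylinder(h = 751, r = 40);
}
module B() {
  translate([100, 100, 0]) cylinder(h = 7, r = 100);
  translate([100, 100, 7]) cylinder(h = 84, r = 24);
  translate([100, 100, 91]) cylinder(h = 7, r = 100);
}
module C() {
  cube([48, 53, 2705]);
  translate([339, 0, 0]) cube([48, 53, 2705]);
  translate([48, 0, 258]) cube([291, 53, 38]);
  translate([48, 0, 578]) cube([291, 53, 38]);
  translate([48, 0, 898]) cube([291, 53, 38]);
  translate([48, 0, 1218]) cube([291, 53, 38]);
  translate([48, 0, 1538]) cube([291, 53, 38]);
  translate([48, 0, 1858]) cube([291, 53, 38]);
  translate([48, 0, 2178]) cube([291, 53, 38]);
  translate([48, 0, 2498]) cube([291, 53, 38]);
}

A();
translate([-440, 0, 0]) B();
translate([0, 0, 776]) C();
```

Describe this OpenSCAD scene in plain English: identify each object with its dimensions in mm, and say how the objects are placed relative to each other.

A is a rectangular dining table. The top is 974×950×25 mm with its upper surface at z = 776 mm. It stands on four round legs of 80 mm diameter, each leg's bounding box inset 58 mm from the nearest pair of top edges, running from the floor to the underside of the top.

B is a spool: two coaxial disc flanges of radius 100 mm and thickness 7 mm, joined by a core cylinder of radius 24 mm and height 84 mm. The lower flange rests on z = 0 and the three cylinders share a vertical axis.

C is a straight ladder. Two 48×53 mm vertical rails, 2705 mm tall, stand 387 mm apart (outside-to-outside) with their front faces coplanar on the −y side. 8 rungs, each 53 mm deep and 38 mm tall, span between the inner faces of the rails, front faces flush with the rails. The lowest rung's underside is at z = 258 mm and rungs are spaced 320 mm apart (underside to underside).

The spool is on the floor beside the table on its −x side. The ladder is on top of the table.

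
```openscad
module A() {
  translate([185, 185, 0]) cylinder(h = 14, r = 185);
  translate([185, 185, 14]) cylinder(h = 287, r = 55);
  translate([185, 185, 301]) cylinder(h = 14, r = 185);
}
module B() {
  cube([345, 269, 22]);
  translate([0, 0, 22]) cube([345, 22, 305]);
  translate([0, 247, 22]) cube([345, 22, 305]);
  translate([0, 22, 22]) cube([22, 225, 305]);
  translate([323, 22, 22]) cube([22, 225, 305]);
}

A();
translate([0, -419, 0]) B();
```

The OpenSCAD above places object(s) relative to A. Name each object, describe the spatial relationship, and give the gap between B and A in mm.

The open box's nearest face is 150 mm from the spool's −y face.

A is a spool. B is an open box. The open box is on the floor beside the spool on its −y side. The gap between the open box and the spool is 150 mm.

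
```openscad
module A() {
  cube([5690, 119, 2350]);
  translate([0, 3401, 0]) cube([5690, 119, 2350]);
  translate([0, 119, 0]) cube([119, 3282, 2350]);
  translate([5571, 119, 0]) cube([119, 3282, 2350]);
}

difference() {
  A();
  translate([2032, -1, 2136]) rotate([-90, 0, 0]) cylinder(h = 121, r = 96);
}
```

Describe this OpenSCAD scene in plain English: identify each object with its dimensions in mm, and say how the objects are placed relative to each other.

A is the wall frame of a small rectangular building: four walls, each 2350 mm tall and 119 mm thick, enclosing a footprint 5690 mm (x) by 3520 mm (y) outside-to-outside, with no floor or roof. The front and back walls (the −y and +y sides) span the full width; the two side walls fit between them.

The house frame has a circular hole of radius 96 mm through its front wall, centred at (x = 2032, z = 2136).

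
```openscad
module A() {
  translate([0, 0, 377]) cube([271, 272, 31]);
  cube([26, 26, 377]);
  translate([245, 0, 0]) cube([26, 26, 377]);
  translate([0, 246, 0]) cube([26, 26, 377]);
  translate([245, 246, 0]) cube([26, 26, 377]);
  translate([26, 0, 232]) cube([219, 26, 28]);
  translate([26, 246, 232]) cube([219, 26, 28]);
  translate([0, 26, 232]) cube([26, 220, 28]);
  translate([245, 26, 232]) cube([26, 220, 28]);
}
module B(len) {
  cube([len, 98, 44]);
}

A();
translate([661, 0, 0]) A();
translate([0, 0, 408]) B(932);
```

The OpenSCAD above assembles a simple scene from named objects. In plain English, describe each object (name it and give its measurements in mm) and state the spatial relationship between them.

A is a four-legged stool. The seat is a 271×272×31 mm slab whose top surface is at z = 408 mm; four square legs, each 26×26 mm in cross-section, run from the floor (z = 0) to the underside of the seat, each flush with a corner of the seat. Four stretchers, 26 mm wide and 28 mm tall, connect adjacent legs with their undersides at z = 232 mm, each running between the inner faces of the legs it joins and aligned with the legs' outer faces on the other axis.

B is a rectangular beam 932 mm long (x), 98 mm deep (y), 44 mm thick (z).

The beam spans the tops of two stools placed 390 mm apart, resting at z = 408 mm.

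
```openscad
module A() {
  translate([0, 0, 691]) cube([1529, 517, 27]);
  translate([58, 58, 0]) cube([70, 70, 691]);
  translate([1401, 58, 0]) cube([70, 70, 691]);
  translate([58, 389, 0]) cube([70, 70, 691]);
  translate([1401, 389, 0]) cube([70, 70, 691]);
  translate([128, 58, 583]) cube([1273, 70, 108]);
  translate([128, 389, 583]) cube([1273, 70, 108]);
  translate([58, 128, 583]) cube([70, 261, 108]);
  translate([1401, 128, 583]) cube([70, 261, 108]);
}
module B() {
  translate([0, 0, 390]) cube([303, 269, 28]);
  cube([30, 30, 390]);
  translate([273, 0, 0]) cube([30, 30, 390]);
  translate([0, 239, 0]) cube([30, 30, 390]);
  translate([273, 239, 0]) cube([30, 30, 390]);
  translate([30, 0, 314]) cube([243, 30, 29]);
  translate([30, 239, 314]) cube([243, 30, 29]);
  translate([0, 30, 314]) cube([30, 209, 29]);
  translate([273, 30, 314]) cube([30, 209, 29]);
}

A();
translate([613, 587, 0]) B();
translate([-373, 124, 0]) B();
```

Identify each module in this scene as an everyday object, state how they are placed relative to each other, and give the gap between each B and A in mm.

A is a table. B is a stool. Two stools sit around the table at the +y, −x sides. The gap between each stool and the table is 70 mm.

Each stool's nearest face is 70 mm from the table's bounding box.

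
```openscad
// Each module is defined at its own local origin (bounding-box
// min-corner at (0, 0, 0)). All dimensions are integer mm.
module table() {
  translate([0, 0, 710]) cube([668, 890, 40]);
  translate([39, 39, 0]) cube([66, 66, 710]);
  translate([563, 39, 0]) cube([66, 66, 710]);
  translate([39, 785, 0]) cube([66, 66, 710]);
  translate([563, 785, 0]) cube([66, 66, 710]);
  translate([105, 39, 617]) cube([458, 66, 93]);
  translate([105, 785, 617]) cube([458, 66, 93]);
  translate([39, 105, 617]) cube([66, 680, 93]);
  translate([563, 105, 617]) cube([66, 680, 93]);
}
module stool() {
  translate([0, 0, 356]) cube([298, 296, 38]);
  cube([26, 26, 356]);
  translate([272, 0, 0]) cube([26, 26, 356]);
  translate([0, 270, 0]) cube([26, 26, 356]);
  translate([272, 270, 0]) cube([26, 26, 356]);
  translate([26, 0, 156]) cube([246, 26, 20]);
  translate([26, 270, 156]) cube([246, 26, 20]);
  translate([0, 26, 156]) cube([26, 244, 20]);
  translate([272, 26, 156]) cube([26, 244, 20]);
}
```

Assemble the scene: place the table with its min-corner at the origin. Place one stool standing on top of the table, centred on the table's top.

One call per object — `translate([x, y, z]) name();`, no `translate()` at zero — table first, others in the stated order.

table();
translate([185, 297, 750]) stool();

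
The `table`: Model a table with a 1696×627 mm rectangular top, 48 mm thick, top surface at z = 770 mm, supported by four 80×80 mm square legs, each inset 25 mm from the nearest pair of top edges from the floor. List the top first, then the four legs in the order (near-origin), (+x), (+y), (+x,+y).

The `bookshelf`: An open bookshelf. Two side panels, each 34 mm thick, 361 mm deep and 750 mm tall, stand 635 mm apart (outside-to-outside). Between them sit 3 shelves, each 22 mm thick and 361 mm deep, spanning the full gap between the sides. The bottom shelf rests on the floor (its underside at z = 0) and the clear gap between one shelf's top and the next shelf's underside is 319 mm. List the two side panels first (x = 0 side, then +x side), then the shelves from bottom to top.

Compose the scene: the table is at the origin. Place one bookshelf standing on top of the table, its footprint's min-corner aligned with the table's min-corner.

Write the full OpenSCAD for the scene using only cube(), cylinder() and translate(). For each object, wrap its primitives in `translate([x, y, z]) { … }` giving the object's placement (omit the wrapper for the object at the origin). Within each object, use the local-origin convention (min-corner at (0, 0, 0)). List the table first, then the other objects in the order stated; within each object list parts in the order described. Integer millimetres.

translate([0, 0, 722]) cube([1696, 627, 48]);
translate([25, 25, 0]) cube([80, 80, 722]);
translate([1591, 25, 0]) cube([80, 80, 722]);
translate([25, 522, 0]) cube([80, 80, 722]);
translate([1591, 522, 0]) cube([80, 80, 722]);
translate([0, 0, 770]) {
  cube([34, 361, 750]);
  translate([601, 0, 0]) cube([34, 361, 750]);
  translate([34, 0, 0]) cube([567, 361, 22]);
  translate([34, 0, 341]) cube([567, 361, 22]);
  translate([34, 0, 682]) cube([567, 361, 22]);
}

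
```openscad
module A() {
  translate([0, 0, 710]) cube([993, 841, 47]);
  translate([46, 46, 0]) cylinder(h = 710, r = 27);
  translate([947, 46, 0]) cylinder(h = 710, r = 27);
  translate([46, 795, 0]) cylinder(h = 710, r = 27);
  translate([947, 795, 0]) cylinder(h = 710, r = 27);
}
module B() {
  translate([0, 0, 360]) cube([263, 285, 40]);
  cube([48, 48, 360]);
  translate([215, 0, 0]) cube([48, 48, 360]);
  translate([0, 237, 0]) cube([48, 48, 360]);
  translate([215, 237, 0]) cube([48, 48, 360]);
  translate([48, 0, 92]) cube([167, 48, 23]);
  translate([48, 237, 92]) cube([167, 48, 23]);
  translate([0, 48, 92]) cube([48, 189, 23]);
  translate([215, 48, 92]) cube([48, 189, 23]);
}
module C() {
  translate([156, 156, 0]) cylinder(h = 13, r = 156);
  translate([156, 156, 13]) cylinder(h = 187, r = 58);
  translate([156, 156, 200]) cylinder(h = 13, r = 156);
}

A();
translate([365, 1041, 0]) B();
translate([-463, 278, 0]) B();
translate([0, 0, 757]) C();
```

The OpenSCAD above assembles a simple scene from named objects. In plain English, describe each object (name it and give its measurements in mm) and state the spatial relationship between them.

A is a table with a 993×841 mm rectangular top, 47 mm thick, top surface at z = 757 mm, supported by four round legs of 54 mm diameter, each leg's bounding box inset 19 mm from the nearest pair of top edges, running from the floor.

B is a simple wooden stool: a rectangular seat 263 mm (x) by 285 mm (y), 40 mm thick, top face at z = 400 mm, on four square legs, each 48×48 mm in cross-section. The legs rest on z = 0, each flush with a corner of the seat. Four stretchers, 48 mm wide and 23 mm tall, connect adjacent legs with their undersides at z = 92 mm, each running between the inner faces of the legs it joins and aligned with the legs' outer faces on the other axis.

C is a spool: two coaxial disc flanges of radius 156 mm and thickness 13 mm, joined by a core cylinder of radius 58 mm and height 187 mm. The lower flange rests on z = 0 and the three cylinders share a vertical axis.

Two stools sit around the table at the +y, −x sides. The spool is on top of the table.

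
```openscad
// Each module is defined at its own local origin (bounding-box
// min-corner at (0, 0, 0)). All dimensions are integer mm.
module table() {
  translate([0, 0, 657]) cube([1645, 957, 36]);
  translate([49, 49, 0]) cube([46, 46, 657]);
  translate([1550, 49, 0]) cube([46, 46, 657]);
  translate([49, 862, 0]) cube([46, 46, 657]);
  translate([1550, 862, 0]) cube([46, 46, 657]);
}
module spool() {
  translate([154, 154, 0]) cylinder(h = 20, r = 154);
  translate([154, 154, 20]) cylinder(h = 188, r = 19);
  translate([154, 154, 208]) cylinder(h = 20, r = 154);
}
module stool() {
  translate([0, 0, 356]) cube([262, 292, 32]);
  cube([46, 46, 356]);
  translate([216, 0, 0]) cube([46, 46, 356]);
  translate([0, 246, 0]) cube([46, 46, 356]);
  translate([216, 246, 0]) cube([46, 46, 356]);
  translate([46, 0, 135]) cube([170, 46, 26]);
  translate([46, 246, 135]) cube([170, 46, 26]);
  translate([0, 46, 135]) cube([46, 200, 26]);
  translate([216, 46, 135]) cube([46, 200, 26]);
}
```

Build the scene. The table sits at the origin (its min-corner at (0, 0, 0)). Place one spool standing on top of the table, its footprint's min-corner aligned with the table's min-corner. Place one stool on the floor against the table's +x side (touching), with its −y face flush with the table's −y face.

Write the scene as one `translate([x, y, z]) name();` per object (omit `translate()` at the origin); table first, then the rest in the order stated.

table();
translate([0, 0, 693]) spool();
translate([1645, 0, 0]) stool();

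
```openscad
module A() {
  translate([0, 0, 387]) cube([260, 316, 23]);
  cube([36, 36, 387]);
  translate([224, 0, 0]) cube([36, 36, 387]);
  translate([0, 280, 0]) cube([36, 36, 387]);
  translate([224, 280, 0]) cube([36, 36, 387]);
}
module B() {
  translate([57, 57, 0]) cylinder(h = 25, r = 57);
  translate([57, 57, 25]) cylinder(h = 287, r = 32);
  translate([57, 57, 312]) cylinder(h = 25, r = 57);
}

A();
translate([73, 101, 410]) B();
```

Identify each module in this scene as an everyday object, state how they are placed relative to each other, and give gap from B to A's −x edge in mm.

The spool's min-x is at 73; the stool's min-x is 0; gap = 73 mm.

A is a stool. B is a spool. The spool is on top of the stool, centred. The gap from the spool to the stool's −x edge is 73 mm.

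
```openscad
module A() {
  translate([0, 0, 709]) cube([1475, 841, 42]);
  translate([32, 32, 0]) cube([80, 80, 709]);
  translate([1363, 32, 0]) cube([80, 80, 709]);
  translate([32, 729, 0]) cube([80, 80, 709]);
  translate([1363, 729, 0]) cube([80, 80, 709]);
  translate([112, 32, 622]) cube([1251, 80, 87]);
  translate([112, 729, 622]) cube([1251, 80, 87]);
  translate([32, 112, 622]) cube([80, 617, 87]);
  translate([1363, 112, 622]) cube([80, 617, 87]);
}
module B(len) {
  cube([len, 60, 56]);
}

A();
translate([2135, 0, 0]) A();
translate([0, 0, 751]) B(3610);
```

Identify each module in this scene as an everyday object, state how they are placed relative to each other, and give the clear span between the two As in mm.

Second table starts at x = 2135; first ends at x = 1475; clear span = 2135 − 1475 = 660 mm.

A is a table. B is a beam. A beam spans the tops of two tables. The clear span between the two tables is 660 mm.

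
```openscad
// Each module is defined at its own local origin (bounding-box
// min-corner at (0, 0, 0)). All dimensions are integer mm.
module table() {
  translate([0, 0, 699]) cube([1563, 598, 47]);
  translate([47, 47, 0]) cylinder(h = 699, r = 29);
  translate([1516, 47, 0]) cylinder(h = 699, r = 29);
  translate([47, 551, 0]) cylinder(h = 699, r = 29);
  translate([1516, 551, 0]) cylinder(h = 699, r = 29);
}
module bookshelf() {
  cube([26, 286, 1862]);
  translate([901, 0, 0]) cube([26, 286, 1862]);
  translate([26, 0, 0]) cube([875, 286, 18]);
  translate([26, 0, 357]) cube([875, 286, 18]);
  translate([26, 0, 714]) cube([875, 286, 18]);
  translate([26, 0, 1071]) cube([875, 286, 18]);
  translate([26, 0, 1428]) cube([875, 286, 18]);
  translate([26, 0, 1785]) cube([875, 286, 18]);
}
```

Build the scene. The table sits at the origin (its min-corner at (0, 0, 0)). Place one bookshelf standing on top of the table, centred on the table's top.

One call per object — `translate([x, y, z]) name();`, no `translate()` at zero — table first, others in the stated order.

table();
translate([318, 156, 746]) bookshelf();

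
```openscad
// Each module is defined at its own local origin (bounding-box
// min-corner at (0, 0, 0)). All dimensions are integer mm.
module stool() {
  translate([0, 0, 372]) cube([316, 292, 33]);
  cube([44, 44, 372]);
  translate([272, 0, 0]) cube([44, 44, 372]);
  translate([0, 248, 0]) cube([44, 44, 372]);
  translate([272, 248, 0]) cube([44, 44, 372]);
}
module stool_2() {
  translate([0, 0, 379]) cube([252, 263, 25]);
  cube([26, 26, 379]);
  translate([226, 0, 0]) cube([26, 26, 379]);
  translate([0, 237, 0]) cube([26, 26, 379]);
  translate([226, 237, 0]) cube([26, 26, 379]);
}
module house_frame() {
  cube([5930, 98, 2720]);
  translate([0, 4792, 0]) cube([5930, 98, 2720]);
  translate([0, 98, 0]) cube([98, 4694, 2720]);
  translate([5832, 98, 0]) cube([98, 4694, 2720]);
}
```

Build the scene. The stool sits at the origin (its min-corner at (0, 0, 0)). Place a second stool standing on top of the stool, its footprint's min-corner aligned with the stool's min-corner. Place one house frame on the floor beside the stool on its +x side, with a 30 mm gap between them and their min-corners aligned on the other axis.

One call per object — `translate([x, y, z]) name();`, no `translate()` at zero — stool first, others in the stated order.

stool();
translate([0, 0, 405]) stool_2();
translate([346, 0, 0]) house_frame();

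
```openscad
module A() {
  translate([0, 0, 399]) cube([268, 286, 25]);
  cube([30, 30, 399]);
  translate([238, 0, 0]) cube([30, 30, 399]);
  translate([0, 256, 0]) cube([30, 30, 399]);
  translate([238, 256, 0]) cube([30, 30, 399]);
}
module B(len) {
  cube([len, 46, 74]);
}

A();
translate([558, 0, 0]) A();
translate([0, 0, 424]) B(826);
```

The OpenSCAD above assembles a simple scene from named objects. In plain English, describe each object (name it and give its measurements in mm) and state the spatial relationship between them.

A is a four-legged stool. The seat is a 268×286×25 mm slab whose top surface is at z = 424 mm; four square legs, each 30×30 mm in cross-section, run from the floor (z = 0) to the underside of the seat, each flush with a corner of the seat.

B is a rectangular beam 826 mm long (x), 46 mm deep (y), 74 mm thick (z).

The beam spans the tops of two stools placed 290 mm apart, resting at z = 424 mm.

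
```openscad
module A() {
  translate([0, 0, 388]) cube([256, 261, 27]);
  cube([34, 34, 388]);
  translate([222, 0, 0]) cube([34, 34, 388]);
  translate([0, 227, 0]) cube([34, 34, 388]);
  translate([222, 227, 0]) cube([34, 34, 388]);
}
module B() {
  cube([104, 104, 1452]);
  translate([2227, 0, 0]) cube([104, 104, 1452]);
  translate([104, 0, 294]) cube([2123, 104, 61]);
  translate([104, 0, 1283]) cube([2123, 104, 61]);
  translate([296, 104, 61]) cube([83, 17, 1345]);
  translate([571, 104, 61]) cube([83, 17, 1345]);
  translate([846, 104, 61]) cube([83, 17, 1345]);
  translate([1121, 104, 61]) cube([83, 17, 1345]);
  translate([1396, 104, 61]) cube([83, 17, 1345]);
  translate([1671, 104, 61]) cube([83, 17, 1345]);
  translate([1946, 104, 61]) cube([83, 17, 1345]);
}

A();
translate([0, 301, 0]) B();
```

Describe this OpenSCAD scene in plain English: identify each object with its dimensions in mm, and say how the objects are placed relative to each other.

A is a four-legged stool. The seat is 256×261 mm, 27 mm thick, top at z = 415 mm. It stands on four square legs, each 34×34 mm in cross-section, from z = 0 to the seat underside, each flush with a corner of the seat.

B is a fence section. Two 104×104 mm posts, 1452 mm tall, stand on the floor with a clear span of 2123 mm between their inner faces. Two horizontal rails of 104×61 mm section span the gap between the posts with their undersides at z = 294 mm and z = 1283 mm, flush with the posts' −y face. 7 pickets, each 83 mm wide, 17 mm thick and 1345 mm tall, are fixed to the +y face of the rails with their bottoms at z = 61 mm, evenly spaced across the span with equal gaps (rounded down to the nearest mm) at the −x end and between each pair — any rounding remainder accumulates at the +x end.

The fence section is on the floor beside the stool on its +y side.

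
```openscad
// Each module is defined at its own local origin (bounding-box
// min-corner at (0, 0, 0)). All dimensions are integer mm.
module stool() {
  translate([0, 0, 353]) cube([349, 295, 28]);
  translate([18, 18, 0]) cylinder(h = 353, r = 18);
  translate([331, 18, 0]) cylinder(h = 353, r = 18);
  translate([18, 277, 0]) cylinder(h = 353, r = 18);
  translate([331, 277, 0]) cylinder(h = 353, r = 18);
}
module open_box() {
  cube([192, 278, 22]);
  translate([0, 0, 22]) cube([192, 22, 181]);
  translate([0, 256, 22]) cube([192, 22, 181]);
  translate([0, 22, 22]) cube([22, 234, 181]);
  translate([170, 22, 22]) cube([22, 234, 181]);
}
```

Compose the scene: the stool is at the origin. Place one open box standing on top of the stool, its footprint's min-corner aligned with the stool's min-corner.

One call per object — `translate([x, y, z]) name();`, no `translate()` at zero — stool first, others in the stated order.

stool();
translate([0, 0, 381]) open_box();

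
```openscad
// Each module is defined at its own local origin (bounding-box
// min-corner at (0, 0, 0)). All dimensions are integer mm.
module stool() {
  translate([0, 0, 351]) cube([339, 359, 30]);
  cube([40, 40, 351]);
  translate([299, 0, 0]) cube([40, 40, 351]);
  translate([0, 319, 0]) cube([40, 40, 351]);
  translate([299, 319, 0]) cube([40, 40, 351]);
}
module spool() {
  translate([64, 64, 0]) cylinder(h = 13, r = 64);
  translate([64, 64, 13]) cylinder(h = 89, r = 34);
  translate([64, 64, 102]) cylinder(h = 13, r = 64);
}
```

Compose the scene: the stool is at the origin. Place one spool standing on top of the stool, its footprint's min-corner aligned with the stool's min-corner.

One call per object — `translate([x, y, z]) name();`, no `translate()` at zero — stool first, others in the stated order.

stool();
translate([0, 0, 381]) spool();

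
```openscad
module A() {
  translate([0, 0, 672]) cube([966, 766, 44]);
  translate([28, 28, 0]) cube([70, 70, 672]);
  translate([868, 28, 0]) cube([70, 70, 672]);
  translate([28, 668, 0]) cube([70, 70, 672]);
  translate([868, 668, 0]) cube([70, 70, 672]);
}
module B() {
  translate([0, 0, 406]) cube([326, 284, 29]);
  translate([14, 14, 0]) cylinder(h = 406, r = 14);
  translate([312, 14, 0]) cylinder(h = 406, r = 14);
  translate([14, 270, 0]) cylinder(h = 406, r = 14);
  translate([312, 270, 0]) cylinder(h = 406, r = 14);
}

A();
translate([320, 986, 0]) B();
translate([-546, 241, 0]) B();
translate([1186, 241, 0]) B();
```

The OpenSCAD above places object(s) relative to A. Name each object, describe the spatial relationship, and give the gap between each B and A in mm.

Each stool's nearest face is 220 mm from the table's bounding box.

A is a table. B is a stool. Three stools sit around the table at the +y, −x, +x sides. The gap between each stool and the table is 220 mm.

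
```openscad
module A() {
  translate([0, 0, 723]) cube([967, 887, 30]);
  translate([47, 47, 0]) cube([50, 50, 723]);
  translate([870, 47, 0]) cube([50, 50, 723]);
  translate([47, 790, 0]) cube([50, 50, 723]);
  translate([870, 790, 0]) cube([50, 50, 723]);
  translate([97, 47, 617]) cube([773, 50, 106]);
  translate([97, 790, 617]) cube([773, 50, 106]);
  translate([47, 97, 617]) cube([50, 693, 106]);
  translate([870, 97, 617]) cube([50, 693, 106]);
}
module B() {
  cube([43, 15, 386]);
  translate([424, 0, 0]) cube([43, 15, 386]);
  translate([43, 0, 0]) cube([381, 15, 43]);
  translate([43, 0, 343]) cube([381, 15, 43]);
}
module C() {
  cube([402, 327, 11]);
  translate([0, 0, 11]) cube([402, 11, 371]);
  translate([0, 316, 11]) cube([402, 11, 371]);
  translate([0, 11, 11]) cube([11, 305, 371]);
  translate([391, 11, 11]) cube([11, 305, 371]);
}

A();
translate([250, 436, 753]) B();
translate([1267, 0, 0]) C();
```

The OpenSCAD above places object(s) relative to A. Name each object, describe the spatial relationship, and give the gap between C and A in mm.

The open box's nearest face is 300 mm from the table's +x face.

A is a table. B is a picture frame. C is an open box. The picture frame is on top of the table, centred. The open box is on the floor beside the table on its +x side. The gap between the open box and the table is 300 mm.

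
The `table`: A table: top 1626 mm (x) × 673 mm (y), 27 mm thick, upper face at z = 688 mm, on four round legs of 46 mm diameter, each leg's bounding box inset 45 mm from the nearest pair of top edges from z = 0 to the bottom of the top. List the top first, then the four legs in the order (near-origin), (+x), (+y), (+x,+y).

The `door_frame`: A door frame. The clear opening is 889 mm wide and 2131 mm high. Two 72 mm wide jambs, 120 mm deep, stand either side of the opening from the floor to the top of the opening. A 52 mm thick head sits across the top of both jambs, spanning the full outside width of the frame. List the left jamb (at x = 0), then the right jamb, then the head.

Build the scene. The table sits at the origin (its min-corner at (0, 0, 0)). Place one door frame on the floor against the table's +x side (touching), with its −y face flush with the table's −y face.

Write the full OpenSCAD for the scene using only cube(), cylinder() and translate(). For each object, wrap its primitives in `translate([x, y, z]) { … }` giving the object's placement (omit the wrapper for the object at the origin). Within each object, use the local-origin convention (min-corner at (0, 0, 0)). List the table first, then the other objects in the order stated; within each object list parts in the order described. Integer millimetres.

translate([0, 0, 661]) cube([1626, 673, 27]);
translate([68, 68, 0]) cylinder(h = 661, r = 23);
translate([1558, 68, 0]) cylinder(h = 661, r = 23);
translate([68, 605, 0]) cylinder(h = 661, r = 23);
translate([1558, 605, 0]) cylinder(h = 661, r = 23);
translate([1626, 0, 0]) {
  cube([72, 120, 2131]);
  translate([961, 0, 0]) cube([72, 120, 2131]);
  translate([0, 0, 2131]) cube([1033, 120, 52]);
}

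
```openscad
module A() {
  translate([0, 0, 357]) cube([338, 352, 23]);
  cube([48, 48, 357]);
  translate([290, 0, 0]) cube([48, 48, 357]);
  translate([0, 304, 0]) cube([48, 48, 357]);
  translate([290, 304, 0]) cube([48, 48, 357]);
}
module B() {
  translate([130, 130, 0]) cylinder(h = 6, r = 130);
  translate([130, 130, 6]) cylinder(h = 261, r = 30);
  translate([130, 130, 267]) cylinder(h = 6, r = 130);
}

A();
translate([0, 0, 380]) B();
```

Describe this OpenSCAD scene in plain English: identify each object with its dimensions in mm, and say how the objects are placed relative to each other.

A is a simple wooden stool: a rectangular seat 338 mm (x) by 352 mm (y), 23 mm thick, top face at z = 380 mm, on four square legs, each 48×48 mm in cross-section. The legs rest on z = 0, each flush with a corner of the seat.

B is a spool: two coaxial disc flanges of radius 130 mm and thickness 6 mm, joined by a core cylinder of radius 30 mm and height 261 mm. The lower flange rests on z = 0 and the three cylinders share a vertical axis.

The spool is on top of the stool.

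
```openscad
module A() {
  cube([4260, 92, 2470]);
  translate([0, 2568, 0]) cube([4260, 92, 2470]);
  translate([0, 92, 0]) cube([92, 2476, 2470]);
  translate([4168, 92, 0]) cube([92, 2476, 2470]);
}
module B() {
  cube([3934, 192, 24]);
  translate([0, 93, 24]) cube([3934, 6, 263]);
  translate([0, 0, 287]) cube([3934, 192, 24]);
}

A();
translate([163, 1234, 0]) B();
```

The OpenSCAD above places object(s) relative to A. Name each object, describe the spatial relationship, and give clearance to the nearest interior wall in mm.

Clearances: x = 71, y = 1142; minimum 71 mm.

A is a house frame. B is an I-beam. The I-beam sits inside the house frame, centred. The clearance to the nearest interior wall is 71 mm.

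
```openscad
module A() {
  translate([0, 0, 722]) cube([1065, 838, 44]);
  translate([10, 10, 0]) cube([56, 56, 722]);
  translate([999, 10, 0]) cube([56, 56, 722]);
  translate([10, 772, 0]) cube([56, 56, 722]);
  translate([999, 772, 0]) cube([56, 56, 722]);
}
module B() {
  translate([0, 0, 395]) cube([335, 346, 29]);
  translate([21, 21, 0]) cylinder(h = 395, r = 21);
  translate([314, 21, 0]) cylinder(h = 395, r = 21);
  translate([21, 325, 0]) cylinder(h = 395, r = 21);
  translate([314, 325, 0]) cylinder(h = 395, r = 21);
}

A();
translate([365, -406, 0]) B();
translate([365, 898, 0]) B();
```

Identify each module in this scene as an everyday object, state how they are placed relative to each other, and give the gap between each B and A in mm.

Each stool's nearest face is 60 mm from the table's bounding box.

A is a table. B is a stool. Two stools sit around the table at the −y, +y sides. The gap between each stool and the table is 60 mm.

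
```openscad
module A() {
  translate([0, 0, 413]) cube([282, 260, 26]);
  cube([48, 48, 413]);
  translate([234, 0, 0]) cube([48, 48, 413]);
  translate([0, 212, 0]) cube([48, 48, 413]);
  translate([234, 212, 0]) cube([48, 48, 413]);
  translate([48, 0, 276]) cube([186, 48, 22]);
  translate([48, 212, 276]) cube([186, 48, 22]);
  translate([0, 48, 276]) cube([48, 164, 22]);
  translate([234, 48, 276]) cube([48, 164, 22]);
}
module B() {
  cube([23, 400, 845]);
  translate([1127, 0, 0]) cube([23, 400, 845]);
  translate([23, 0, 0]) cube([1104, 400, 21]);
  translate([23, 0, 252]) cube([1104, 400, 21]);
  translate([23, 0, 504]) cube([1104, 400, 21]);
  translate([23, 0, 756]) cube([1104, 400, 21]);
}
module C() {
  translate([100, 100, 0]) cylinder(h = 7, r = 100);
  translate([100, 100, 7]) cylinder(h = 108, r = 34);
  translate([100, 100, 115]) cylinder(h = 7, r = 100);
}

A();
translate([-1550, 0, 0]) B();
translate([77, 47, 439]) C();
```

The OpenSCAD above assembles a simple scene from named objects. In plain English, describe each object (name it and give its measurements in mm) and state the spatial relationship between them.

A is a simple wooden stool: a rectangular seat 282 mm (x) by 260 mm (y), 26 mm thick, top face at z = 439 mm, on four square legs, each 48×48 mm in cross-section. The legs rest on z = 0, each flush with a corner of the seat. Four stretchers, 48 mm wide and 22 mm tall, connect adjacent legs with their undersides at z = 276 mm, each running between the inner faces of the legs it joins and aligned with the legs' outer faces on the other axis.

B is an open bookshelf. Two side panels, each 23 mm thick, 400 mm deep and 845 mm tall, stand 1150 mm apart (outside-to-outside). Between them sit 4 shelves, each 21 mm thick and 400 mm deep, spanning the full gap between the sides. The bottom shelf rests on the floor (its underside at z = 0) and the clear gap between one shelf's top and the next shelf's underside is 231 mm.

C is a spool: two coaxial disc flanges of radius 100 mm and thickness 7 mm, joined by a core cylinder of radius 34 mm and height 108 mm. The lower flange rests on z = 0 and the three cylinders share a vertical axis.

The bookshelf is on the floor beside the stool on its −x side. The spool is on top of the stool.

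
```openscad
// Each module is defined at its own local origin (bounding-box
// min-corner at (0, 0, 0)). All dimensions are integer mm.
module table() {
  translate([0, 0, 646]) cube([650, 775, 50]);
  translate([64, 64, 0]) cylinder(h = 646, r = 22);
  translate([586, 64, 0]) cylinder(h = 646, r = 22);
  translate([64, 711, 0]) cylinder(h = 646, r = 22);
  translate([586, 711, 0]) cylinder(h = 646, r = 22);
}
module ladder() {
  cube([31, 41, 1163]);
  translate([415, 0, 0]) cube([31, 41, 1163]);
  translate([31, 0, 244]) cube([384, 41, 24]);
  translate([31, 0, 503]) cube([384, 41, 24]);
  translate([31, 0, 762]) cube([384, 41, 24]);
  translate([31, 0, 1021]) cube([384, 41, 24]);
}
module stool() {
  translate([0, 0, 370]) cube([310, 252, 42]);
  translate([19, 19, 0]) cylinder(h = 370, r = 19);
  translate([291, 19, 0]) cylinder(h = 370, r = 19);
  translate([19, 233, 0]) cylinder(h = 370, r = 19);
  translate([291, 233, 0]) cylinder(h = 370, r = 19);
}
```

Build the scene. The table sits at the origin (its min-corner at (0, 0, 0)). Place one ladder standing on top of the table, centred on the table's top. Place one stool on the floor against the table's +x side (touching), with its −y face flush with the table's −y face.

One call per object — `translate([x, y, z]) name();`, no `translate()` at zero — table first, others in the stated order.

table();
translate([102, 367, 696]) ladder();
translate([650, 0, 0]) stool();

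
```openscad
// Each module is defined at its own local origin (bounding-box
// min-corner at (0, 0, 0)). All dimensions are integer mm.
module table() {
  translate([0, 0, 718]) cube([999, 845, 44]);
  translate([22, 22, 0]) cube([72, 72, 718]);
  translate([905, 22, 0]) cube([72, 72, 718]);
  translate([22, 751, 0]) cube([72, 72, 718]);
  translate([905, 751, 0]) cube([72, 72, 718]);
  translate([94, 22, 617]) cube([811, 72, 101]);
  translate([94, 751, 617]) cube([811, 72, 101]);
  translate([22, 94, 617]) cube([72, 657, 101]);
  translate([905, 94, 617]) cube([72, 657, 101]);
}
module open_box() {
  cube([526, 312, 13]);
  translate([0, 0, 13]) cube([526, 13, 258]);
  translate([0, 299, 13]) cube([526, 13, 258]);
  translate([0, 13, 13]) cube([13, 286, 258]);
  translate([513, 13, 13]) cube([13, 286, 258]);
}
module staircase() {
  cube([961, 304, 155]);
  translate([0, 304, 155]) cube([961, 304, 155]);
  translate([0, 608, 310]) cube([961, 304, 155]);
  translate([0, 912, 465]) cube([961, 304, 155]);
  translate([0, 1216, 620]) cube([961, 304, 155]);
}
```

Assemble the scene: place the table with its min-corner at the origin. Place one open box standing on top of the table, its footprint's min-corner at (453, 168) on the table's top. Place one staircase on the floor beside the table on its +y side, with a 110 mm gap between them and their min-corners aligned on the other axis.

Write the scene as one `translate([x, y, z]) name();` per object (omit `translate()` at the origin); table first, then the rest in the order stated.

table();
translate([453, 168, 762]) open_box();
translate([0, 955, 0]) staircase();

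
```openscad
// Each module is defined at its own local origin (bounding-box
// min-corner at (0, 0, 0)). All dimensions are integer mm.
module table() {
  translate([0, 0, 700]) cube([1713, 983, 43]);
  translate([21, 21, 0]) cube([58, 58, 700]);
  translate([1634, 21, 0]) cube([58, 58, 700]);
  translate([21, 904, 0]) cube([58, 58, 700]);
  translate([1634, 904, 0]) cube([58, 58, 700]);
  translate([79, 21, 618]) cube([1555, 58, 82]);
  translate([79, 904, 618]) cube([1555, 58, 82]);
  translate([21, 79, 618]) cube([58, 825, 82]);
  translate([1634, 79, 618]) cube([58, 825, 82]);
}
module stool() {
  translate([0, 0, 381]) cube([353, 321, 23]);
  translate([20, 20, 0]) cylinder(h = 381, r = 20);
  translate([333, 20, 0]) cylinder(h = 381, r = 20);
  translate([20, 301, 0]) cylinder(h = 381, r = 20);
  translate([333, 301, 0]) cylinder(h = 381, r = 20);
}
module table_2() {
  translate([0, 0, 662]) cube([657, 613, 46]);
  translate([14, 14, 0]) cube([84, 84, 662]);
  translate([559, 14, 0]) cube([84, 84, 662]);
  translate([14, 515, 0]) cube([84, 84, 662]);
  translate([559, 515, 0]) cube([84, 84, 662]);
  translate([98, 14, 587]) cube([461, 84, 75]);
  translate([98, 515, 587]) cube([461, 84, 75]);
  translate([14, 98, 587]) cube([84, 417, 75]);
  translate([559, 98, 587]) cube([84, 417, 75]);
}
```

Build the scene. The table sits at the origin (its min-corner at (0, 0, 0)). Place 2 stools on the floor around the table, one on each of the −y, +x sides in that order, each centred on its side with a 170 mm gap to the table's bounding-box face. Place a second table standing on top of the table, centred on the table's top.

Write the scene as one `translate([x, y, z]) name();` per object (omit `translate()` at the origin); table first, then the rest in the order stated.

table();
translate([680, -491, 0]) stool();
translate([1883, 331, 0]) stool();
translate([528, 185, 743]) table_2();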